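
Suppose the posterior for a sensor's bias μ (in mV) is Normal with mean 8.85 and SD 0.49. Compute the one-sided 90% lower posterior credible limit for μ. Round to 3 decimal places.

Need L with P(μ ≥ L) = 0.90: L = 8.85 − z_{0.1}·0.49.
z = 1.282; L = 8.85 − 1.282 × 0.49 = 8.222.

8.222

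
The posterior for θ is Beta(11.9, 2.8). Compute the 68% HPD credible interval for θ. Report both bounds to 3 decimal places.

The posterior is unimodal and skewed, so the HPD interval has equal density at both endpoints and is the shortest 68% interval.
Solving f(0.747) = f(0.935) with F(0.935) − F(0.747) = 0.68 gives [0.747, 0.935].
For comparison, the equal-tailed interval is [0.710, 0.908]; the HPD is narrower and shifted toward the mode.

[0.747, 0.935]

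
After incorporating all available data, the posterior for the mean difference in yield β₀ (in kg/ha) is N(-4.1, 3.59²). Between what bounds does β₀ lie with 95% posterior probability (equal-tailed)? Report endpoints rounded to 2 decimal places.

The posterior is symmetric, so the 95% equal-tailed interval is β₀ = -4.1 ± z·3.59 with z = 1.960.
Half-width: 1.960 × 3.59 = 7.04.
-4.1 − 7.04 = -11.14; -4.1 + 7.04 = 2.94.

[-11.14, 2.94]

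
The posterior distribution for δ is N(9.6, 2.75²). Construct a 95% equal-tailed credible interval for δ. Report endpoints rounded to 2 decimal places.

The posterior is symmetric, so the 95% equal-tailed interval is δ = 9.6 ± z·2.75 with z = 1.960.
Half-width: 1.960 × 2.75 = 5.39.
9.6 − 5.39 = 4.21; 9.6 + 5.39 = 14.99.

[4.21, 14.99]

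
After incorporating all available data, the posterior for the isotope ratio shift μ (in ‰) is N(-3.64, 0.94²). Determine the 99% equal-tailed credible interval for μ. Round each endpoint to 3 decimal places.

[-6.061, -1.219]

The posterior is symmetric, so the 99% equal-tailed interval is μ = -3.64 ± z·0.94 with z = 2.576.
Half-width: 2.576 × 0.94 = 2.421.
-3.64 − 2.421 = -6.061; -3.64 + 2.421 = -1.219.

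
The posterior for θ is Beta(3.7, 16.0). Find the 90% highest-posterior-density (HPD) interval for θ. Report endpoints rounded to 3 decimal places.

The posterior is unimodal and skewed, so the HPD interval has equal density at both endpoints and is the shortest 90% interval.
Solving f(0.050) = f(0.319) with F(0.319) − F(0.050) = 0.90 gives [0.050, 0.319].
For comparison, the equal-tailed interval is [0.067, 0.346]; the HPD is narrower and shifted toward the mode.

[0.050, 0.319]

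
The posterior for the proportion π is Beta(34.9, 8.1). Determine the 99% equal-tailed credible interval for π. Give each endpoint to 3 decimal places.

[0.636, 0.934]

Posterior: Beta(34.9, 8.1).
Equal-tailed 99% interval: the 0.005 and 0.995 quantiles of Beta(34.9, 8.1).
Posterior mean ≈ 0.812, SD ≈ 0.059; a Normal approximation gives roughly [0.660, 0.963].
Exact: F⁻¹(0.005) = 0.636; F⁻¹(0.995) = 0.934.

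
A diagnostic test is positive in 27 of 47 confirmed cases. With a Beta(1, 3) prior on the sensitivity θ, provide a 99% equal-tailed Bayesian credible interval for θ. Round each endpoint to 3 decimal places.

Posterior: Beta(1+27, 3+20) = Beta(28, 23).
Equal-tailed 99% interval: the 0.005 and 0.995 quantiles of Beta(28, 23).
Posterior mean ≈ 0.549, SD ≈ 0.069; a Normal approximation gives roughly [0.371, 0.727].
Exact: F⁻¹(0.005) = 0.371; F⁻¹(0.995) = 0.720.

[0.371, 0.720]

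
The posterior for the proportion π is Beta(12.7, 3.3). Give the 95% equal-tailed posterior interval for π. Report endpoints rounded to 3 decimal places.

[0.572, 0.947]

Posterior: Beta(12.7, 3.3).
Equal-tailed 95% interval: the 0.025 and 0.975 quantiles of Beta(12.7, 3.3).
Posterior mean ≈ 0.794, SD ≈ 0.098; a Normal approximation gives roughly [0.601, 0.986].
Exact: F⁻¹(0.025) = 0.572; F⁻¹(0.975) = 0.947.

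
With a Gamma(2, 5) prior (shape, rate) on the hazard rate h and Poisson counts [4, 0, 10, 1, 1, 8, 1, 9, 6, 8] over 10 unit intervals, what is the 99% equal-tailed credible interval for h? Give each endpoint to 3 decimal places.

[2.244, 4.672]

Posterior: Gamma(2+48, 5+10) = Gamma(50, 15) (shape, rate).
Equal-tailed 99% interval: Gamma(50, 15) quantiles at 0.005 and 0.995.
Posterior mean ≈ 3.333, SD ≈ 0.471; a Normal approximation gives roughly [2.119, 4.548].
Exact: lower = 2.244; upper = 4.672.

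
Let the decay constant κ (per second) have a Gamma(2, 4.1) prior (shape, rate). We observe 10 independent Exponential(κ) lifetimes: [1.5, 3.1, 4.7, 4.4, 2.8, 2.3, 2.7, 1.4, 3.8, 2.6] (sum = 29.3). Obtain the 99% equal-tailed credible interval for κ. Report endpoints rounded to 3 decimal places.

Posterior: Gamma(2+10, 4.1+29.3) = Gamma(12, 33.4) (shape, rate).
Equal-tailed 99% interval: Gamma(12, 33.4) quantiles at 0.005 and 0.995.
Posterior mean ≈ 0.359, SD ≈ 0.104; a Normal approximation gives roughly [0.092, 0.626].
Exact: lower = 0.148; upper = 0.682.

[0.148, 0.682]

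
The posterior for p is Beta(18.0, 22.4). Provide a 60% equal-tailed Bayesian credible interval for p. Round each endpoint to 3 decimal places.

Posterior: Beta(18.0, 22.4).
Equal-tailed 60% interval: the 0.2 and 0.8 quantiles of Beta(18.0, 22.4).
Posterior mean ≈ 0.446, SD ≈ 0.077; a Normal approximation gives roughly [0.381, 0.511].
Exact: F⁻¹(0.2) = 0.379; F⁻¹(0.8) = 0.511.

[0.379, 0.511]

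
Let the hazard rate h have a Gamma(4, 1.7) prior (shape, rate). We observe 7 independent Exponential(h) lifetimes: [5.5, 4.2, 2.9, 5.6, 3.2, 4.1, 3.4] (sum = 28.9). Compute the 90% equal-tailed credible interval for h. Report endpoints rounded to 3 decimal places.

Posterior: Gamma(4+7, 1.7+28.9) = Gamma(11, 30.6) (shape, rate).
Equal-tailed 90% interval: Gamma(11, 30.6) quantiles at 0.05 and 0.95.
Posterior mean ≈ 0.359, SD ≈ 0.108; a Normal approximation gives roughly [0.181, 0.538].
Exact: lower = 0.202; upper = 0.554.

[0.202, 0.554]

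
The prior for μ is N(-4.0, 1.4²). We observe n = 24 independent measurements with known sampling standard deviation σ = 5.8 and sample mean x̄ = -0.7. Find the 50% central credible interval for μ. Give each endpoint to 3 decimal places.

[-2.686, -1.466]

Posterior precision = 1/1.4² + 24/5.8² = 0.5102 + 0.7134 = 1.2236, so posterior SD = 0.9040.
Posterior mean = (-4.0/1.4² + 24·-0.7/5.8²) / 1.2236 = -2.0760.
Interval: -2.0760 ± 0.674 × 0.9040 → [-2.686, -1.466].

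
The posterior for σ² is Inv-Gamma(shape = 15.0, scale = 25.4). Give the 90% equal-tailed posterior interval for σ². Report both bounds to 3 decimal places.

[1.161, 2.747]

Inverse-Gamma(15.0, 25.4) quantiles: F⁻¹(0.05) and F⁻¹(0.95).
Equivalently, 1/σ² ~ Gamma(15.0, rate = 25.4); invert its 0.95 and 0.05 quantiles.
Posterior mean ≈ 1.814, SD ≈ 0.503; a Normal approximation gives roughly [0.987, 2.642].
Exact: lower = 1.161; upper = 2.747.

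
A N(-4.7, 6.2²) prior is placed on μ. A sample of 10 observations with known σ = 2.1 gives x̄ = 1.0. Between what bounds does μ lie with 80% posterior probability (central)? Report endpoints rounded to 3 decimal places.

[0.089, 1.782]

Posterior precision = 1/6.2² + 10/2.1² = 0.0260 + 2.2676 = 2.2936, so posterior SD = 0.6603.
Posterior mean = (-4.7/6.2² + 10·1.0/2.1²) / 2.2936 = 0.9353.
Interval: 0.9353 ± 1.282 × 0.6603 → [0.089, 1.782].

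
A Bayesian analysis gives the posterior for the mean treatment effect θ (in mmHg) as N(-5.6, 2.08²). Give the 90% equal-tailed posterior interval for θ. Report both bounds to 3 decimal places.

The posterior is symmetric, so the 90% equal-tailed interval is θ = -5.6 ± z·2.08 with z = 1.645.
Half-width: 1.645 × 2.08 = 3.421.
-5.6 − 3.421 = -9.021; -5.6 + 3.421 = -2.179.

[-9.021, -2.179]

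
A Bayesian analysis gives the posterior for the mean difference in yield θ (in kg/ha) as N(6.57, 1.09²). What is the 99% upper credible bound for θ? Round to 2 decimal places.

Need U with P(θ ≤ U) = 0.99: U = 6.57 + z_{0.01}·1.09.
z = 2.326; U = 6.57 + 2.326 × 1.09 = 9.11.

9.11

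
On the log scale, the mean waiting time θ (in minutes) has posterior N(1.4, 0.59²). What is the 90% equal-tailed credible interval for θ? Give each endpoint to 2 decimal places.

On the log scale the 90% interval is 1.4 ± 1.645 × 0.59 = [0.4295, 2.3705].
Exponentiate: [e^0.4295, e^2.3705] = [1.54, 10.70].

[1.54, 10.70]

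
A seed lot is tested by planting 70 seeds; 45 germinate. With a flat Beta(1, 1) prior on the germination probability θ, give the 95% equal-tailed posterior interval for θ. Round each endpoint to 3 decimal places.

Posterior: Beta(1+45, 1+25) = Beta(46, 26).
Equal-tailed 95% interval: the 0.025 and 0.975 quantiles of Beta(46, 26).
Posterior mean ≈ 0.639, SD ≈ 0.056; a Normal approximation gives roughly [0.529, 0.749].
Exact: F⁻¹(0.025) = 0.525; F⁻¹(0.975) = 0.745.

[0.525, 0.745]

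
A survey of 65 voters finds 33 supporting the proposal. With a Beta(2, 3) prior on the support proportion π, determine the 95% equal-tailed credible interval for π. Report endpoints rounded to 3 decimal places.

Posterior: Beta(2+33, 3+32) = Beta(35, 35).
Equal-tailed 95% interval: the 0.025 and 0.975 quantiles of Beta(35, 35).
Posterior mean ≈ 0.500, SD ≈ 0.059; a Normal approximation gives roughly [0.384, 0.616].
Exact: F⁻¹(0.025) = 0.384; F⁻¹(0.975) = 0.616.

[0.384, 0.616]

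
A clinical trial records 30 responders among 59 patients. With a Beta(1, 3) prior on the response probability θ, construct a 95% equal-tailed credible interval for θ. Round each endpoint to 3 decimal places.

[0.370, 0.614]

Posterior: Beta(1+30, 3+29) = Beta(31, 32).
Equal-tailed 95% interval: the 0.025 and 0.975 quantiles of Beta(31, 32).
Posterior mean ≈ 0.492, SD ≈ 0.062; a Normal approximation gives roughly [0.370, 0.615].
Exact: F⁻¹(0.025) = 0.370; F⁻¹(0.975) = 0.614.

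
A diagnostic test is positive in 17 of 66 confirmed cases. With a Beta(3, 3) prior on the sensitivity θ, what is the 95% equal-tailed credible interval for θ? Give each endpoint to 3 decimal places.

[0.181, 0.386]

Posterior: Beta(3+17, 3+49) = Beta(20, 52).
Equal-tailed 95% interval: the 0.025 and 0.975 quantiles of Beta(20, 52).
Posterior mean ≈ 0.278, SD ≈ 0.052; a Normal approximation gives roughly [0.175, 0.381].
Exact: F⁻¹(0.025) = 0.181; F⁻¹(0.975) = 0.386.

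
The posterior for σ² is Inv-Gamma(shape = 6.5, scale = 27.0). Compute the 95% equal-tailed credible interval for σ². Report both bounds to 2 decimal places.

Inverse-Gamma(6.5, 27.0) quantiles: F⁻¹(0.025) and F⁻¹(0.975).
Equivalently, 1/σ² ~ Gamma(6.5, rate = 27.0); invert its 0.975 and 0.025 quantiles.
Posterior mean ≈ 4.91, SD ≈ 2.31; a Normal approximation gives roughly [0.37, 9.44].
Exact: lower = 2.18; upper = 10.78.

[2.18, 10.78]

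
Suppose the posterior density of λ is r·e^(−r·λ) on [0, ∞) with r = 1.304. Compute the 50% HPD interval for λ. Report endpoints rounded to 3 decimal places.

The exponential density is strictly decreasing on [0, ∞), so the HPD interval is anchored at 0: [0, q] with P(λ ≤ q) = 0.50.
q = −ln(1 − 0.50) / 1.304 = 0.6931 / 1.304 = 0.532.

[0.000, 0.532]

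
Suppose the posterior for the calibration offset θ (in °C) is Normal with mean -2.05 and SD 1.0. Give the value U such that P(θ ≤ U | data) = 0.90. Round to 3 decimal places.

-0.768

Need U with P(θ ≤ U) = 0.90: U = -2.05 + z_{0.1}·1.0.
z = 1.282; U = -2.05 + 1.282 × 1.0 = -0.768.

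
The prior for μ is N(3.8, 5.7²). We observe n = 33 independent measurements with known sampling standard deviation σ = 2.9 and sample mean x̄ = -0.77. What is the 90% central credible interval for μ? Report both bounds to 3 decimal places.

Posterior precision = 1/5.7² + 33/2.9² = 0.0308 + 3.9239 = 3.9547, so posterior SD = 0.5029.
Posterior mean = (3.8/5.7² + 33·-0.77/2.9²) / 3.9547 = -0.7344.
Interval: -0.7344 ± 1.645 × 0.5029 → [-1.562, 0.093].

[-1.562, 0.093]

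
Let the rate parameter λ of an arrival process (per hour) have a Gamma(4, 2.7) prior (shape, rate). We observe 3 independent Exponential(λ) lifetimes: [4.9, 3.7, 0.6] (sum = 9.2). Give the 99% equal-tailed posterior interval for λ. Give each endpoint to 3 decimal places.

[0.171, 1.316]

Posterior: Gamma(4+3, 2.7+9.2) = Gamma(7, 11.9) (shape, rate).
Equal-tailed 99% interval: Gamma(7, 11.9) quantiles at 0.005 and 0.995.
Posterior mean ≈ 0.588, SD ≈ 0.222; a Normal approximation gives roughly [0.016, 1.161].
Exact: lower = 0.171; upper = 1.316.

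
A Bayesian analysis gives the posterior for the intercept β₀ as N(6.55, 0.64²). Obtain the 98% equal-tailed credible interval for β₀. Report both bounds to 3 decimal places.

The posterior is symmetric, so the 98% equal-tailed interval is β₀ = 6.55 ± z·0.64 with z = 2.326.
Half-width: 2.326 × 0.64 = 1.489.
6.55 − 1.489 = 5.061; 6.55 + 1.489 = 8.039.

[5.061, 8.039]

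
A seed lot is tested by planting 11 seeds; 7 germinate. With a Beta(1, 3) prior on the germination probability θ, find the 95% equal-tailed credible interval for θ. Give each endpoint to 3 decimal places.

[0.289, 0.770]

Posterior: Beta(1+7, 3+4) = Beta(8, 7).
Equal-tailed 95% interval: the 0.025 and 0.975 quantiles of Beta(8, 7).
Posterior mean ≈ 0.533, SD ≈ 0.125; a Normal approximation gives roughly [0.289, 0.778].
Exact: F⁻¹(0.025) = 0.289; F⁻¹(0.975) = 0.770.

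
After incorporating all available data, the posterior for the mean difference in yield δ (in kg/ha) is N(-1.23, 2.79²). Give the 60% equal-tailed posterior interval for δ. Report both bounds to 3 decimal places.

The posterior is symmetric, so the 60% equal-tailed interval is δ = -1.23 ± z·2.79 with z = 0.842.
Half-width: 0.842 × 2.79 = 2.348.
-1.23 − 2.348 = -3.578; -1.23 + 2.348 = 1.118.

[-3.578, 1.118]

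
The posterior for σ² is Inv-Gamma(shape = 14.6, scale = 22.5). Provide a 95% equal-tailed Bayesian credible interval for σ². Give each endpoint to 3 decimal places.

Inverse-Gamma(14.6, 22.5) quantiles: F⁻¹(0.025) and F⁻¹(0.975).
Equivalently, 1/σ² ~ Gamma(14.6, rate = 22.5); invert its 0.975 and 0.025 quantiles.
Posterior mean ≈ 1.654, SD ≈ 0.466; a Normal approximation gives roughly [0.741, 2.568].
Exact: lower = 0.979; upper = 2.779.

[0.979, 2.779]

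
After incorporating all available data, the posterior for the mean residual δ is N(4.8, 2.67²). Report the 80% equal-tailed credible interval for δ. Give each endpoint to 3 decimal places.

[1.378, 8.222]

The posterior is symmetric, so the 80% equal-tailed interval is δ = 4.8 ± z·2.67 with z = 1.282.
Half-width: 1.282 × 2.67 = 3.422.
4.8 − 3.422 = 1.378; 4.8 + 3.422 = 8.222.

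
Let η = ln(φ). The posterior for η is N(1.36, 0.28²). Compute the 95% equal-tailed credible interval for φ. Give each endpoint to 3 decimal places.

On the log scale the 95% interval is 1.36 ± 1.960 × 0.28 = [0.8112, 1.9088].
Exponentiate: [e^0.8112, e^1.9088] = [2.251, 6.745].

[2.251, 6.745]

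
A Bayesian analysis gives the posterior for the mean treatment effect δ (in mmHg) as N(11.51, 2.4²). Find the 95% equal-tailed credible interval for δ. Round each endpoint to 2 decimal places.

The posterior is symmetric, so the 95% equal-tailed interval is δ = 11.51 ± z·2.4 with z = 1.960.
Half-width: 1.960 × 2.4 = 4.70.
11.51 − 4.70 = 6.81; 11.51 + 4.70 = 16.21.

[6.81, 16.21]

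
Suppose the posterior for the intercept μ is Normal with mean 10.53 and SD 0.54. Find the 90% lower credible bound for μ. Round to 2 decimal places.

9.84

Need L with P(μ ≥ L) = 0.90: L = 10.53 − z_{0.1}·0.54.
z = 1.282; L = 10.53 − 1.282 × 0.54 = 9.84.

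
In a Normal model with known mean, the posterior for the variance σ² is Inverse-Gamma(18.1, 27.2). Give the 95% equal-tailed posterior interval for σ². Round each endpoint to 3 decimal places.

[0.995, 2.531]

Inverse-Gamma(18.1, 27.2) quantiles: F⁻¹(0.025) and F⁻¹(0.975).
Equivalently, 1/σ² ~ Gamma(18.1, rate = 27.2); invert its 0.975 and 0.025 quantiles.
Posterior mean ≈ 1.591, SD ≈ 0.396; a Normal approximation gives roughly [0.814, 2.368].
Exact: lower = 0.995; upper = 2.531.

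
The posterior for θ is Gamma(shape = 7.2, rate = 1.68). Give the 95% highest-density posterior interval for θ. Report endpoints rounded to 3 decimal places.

[1.472, 7.463]

The posterior is unimodal and skewed, so the HPD interval has equal density at both endpoints and is the shortest 95% interval.
Solving f(1.472) = f(7.463) with F(7.463) − F(1.472) = 0.95 gives [1.472, 7.463].
For comparison, the equal-tailed interval is [1.750, 7.937]; the HPD is narrower and shifted toward the mode.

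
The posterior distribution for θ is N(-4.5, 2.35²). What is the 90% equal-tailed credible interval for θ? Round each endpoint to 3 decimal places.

The posterior is symmetric, so the 90% equal-tailed interval is θ = -4.5 ± z·2.35 with z = 1.645.
Half-width: 1.645 × 2.35 = 3.865.
-4.5 − 3.865 = -8.365; -4.5 + 3.865 = -0.635.

[-8.365, -0.635]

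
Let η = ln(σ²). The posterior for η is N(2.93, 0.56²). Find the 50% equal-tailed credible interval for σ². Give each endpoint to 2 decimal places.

[12.84, 27.32]

On the log scale the 50% interval is 2.93 ± 0.674 × 0.56 = [2.5523, 3.3077].
Exponentiate: [e^2.5523, e^3.3077] = [12.84, 27.32].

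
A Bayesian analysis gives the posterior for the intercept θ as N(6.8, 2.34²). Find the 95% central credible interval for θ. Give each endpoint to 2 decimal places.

[2.21, 11.39]

The posterior is symmetric, so the 95% equal-tailed interval is θ = 6.8 ± z·2.34 with z = 1.960.
Half-width: 1.960 × 2.34 = 4.59.
6.8 − 4.59 = 2.21; 6.8 + 4.59 = 11.39.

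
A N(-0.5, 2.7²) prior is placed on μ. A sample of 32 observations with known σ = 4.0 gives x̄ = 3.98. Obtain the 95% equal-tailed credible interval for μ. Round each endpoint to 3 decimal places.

[2.352, 5.033]

Posterior precision = 1/2.7² + 32/4.0² = 0.1372 + 2.0000 = 2.1372, so posterior SD = 0.6840.
Posterior mean = (-0.5/2.7² + 32·3.98/4.0²) / 2.1372 = 3.6925.
Interval: 3.6925 ± 1.960 × 0.6840 → [2.352, 5.033].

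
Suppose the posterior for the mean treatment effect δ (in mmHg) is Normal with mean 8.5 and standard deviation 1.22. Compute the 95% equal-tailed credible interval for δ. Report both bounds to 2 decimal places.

[6.11, 10.89]

The posterior is symmetric, so the 95% equal-tailed interval is δ = 8.5 ± z·1.22 with z = 1.960.
Half-width: 1.960 × 1.22 = 2.39.
8.5 − 2.39 = 6.11; 8.5 + 2.39 = 10.89.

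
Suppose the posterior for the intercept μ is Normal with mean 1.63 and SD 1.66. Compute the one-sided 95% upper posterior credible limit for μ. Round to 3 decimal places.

4.360

Need U with P(μ ≤ U) = 0.95: U = 1.63 + z_{0.05}·1.66.
z = 1.645; U = 1.63 + 1.645 × 1.66 = 4.360.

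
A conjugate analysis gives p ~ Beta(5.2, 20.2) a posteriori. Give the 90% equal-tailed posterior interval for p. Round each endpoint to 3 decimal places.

[0.090, 0.346]

Posterior: Beta(5.2, 20.2).
Equal-tailed 90% interval: the 0.05 and 0.95 quantiles of Beta(5.2, 20.2).
Posterior mean ≈ 0.205, SD ≈ 0.079; a Normal approximation gives roughly [0.076, 0.334].
Exact: F⁻¹(0.05) = 0.090; F⁻¹(0.95) = 0.346.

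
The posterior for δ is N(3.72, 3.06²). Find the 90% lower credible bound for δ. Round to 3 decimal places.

-0.202

Need L with P(δ ≥ L) = 0.90: L = 3.72 − z_{0.1}·3.06.
z = 1.282; L = 3.72 − 1.282 × 3.06 = -0.202.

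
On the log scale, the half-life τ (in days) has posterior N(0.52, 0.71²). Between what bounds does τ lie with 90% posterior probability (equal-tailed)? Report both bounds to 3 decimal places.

[0.523, 5.408]

On the log scale the 90% interval is 0.52 ± 1.645 × 0.71 = [-0.6478, 1.6878].
Exponentiate: [e^-0.6478, e^1.6878] = [0.523, 5.408].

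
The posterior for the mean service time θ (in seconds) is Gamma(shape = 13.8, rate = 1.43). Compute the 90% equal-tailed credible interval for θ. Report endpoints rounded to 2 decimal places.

Posterior: Gamma(shape 13.8, rate 1.43).
Equal-tailed 90% interval: Gamma(13.8, 1.43) quantiles at 0.05 and 0.95.
Posterior mean ≈ 9.65, SD ≈ 2.60; a Normal approximation gives roughly [5.38, 13.92].
Exact: lower = 5.81; upper = 14.28.

[5.81, 14.28]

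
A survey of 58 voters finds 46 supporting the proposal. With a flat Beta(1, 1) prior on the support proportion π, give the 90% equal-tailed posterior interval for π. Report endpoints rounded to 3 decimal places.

Posterior: Beta(1+46, 1+12) = Beta(47, 13).
Equal-tailed 90% interval: the 0.05 and 0.95 quantiles of Beta(47, 13).
Posterior mean ≈ 0.783, SD ≈ 0.053; a Normal approximation gives roughly [0.697, 0.870].
Exact: F⁻¹(0.05) = 0.691; F⁻¹(0.95) = 0.864.

[0.691, 0.864]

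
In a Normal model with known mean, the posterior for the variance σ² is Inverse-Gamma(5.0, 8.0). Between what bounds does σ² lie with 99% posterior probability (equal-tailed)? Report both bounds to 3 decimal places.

Inverse-Gamma(5.0, 8.0) quantiles: F⁻¹(0.005) and F⁻¹(0.995).
Equivalently, 1/σ² ~ Gamma(5.0, rate = 8.0); invert its 0.995 and 0.005 quantiles.
Posterior mean ≈ 2.000, SD ≈ 1.155; a Normal approximation gives roughly [-0.974, 4.974].
Exact: lower = 0.635; upper = 7.422.

[0.635, 7.422]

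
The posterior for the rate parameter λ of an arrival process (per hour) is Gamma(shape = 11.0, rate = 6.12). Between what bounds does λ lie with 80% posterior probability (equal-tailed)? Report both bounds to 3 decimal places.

Posterior: Gamma(shape 11.0, rate 6.12).
Equal-tailed 80% interval: Gamma(11.0, 6.12) quantiles at 0.1 and 0.9.
Posterior mean ≈ 1.797, SD ≈ 0.542; a Normal approximation gives roughly [1.103, 2.492].
Exact: lower = 1.147; upper = 2.517.

[1.147, 2.517]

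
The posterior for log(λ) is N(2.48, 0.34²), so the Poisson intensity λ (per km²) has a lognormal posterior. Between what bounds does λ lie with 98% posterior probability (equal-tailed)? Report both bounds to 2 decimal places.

[5.41, 26.34]

On the log scale the 98% interval is 2.48 ± 2.326 × 0.34 = [1.6890, 3.2710].
Exponentiate: [e^1.6890, e^3.2710] = [5.41, 26.34].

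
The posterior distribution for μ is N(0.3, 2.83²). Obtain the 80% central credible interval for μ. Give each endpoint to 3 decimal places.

The posterior is symmetric, so the 80% equal-tailed interval is μ = 0.3 ± z·2.83 with z = 1.282.
Half-width: 1.282 × 2.83 = 3.627.
0.3 − 3.627 = -3.327; 0.3 + 3.627 = 3.927.

[-3.327, 3.927]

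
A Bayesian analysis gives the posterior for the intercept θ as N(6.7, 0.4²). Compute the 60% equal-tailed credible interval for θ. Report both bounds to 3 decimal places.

The posterior is symmetric, so the 60% equal-tailed interval is θ = 6.7 ± z·0.4 with z = 0.842.
Half-width: 0.842 × 0.4 = 0.337.
6.7 − 0.337 = 6.363; 6.7 + 0.337 = 7.037.

[6.363, 7.037]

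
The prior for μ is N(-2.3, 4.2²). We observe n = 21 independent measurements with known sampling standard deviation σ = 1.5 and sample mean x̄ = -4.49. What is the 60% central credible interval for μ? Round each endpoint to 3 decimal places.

Posterior precision = 1/4.2² + 21/1.5² = 0.0567 + 9.3333 = 9.3900, so posterior SD = 0.3263.
Posterior mean = (-2.3/4.2² + 21·-4.49/1.5²) / 9.3900 = -4.4768.
Interval: -4.4768 ± 0.842 × 0.3263 → [-4.751, -4.202].

[-4.751, -4.202]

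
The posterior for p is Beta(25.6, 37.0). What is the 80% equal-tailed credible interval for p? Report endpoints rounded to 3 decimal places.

[0.330, 0.489]

Posterior: Beta(25.6, 37.0).
Equal-tailed 80% interval: the 0.1 and 0.9 quantiles of Beta(25.6, 37.0).
Posterior mean ≈ 0.409, SD ≈ 0.062; a Normal approximation gives roughly [0.330, 0.488].
Exact: F⁻¹(0.1) = 0.330; F⁻¹(0.9) = 0.489.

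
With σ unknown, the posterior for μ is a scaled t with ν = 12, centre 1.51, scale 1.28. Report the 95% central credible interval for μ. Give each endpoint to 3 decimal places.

[-1.279, 4.299]

The t_12 distribution is symmetric; the 95% interval is 1.51 ± t·1.28 with t_{0.975,12} = 2.179.
Half-width: 2.179 × 1.28 = 2.789.
1.51 − 2.789 = -1.279; 1.51 + 2.789 = 4.299.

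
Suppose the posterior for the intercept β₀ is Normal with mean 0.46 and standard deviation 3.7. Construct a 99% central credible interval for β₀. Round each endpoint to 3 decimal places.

[-9.071, 9.991]

The posterior is symmetric, so the 99% equal-tailed interval is β₀ = 0.46 ± z·3.7 with z = 2.576.
Half-width: 2.576 × 3.7 = 9.531.
0.46 − 9.531 = -9.071; 0.46 + 9.531 = 9.991.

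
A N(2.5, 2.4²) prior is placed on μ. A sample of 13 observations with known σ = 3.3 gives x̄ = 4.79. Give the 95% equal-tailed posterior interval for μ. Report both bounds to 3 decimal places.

[2.823, 6.175]

Posterior precision = 1/2.4² + 13/3.3² = 0.1736 + 1.1938 = 1.3674, so posterior SD = 0.8552.
Posterior mean = (2.5/2.4² + 13·4.79/3.3²) / 1.3674 = 4.4992.
Interval: 4.4992 ± 1.960 × 0.8552 → [2.823, 6.175].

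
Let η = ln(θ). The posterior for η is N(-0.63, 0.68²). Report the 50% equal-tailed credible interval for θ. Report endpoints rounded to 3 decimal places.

[0.337, 0.843]

On the log scale the 50% interval is -0.63 ± 0.674 × 0.68 = [-1.0887, -0.1713].
Exponentiate: [e^-1.0887, e^-0.1713] = [0.337, 0.843].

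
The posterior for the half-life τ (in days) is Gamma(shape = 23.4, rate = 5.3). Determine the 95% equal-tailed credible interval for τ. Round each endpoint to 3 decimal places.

[2.811, 6.375]

Posterior: Gamma(shape 23.4, rate 5.3).
Equal-tailed 95% interval: Gamma(23.4, 5.3) quantiles at 0.025 and 0.975.
Posterior mean ≈ 4.415, SD ≈ 0.913; a Normal approximation gives roughly [2.626, 6.204].
Exact: lower = 2.811; upper = 6.375.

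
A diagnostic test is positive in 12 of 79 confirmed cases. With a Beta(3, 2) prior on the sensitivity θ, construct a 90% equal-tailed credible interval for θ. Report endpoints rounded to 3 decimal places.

Posterior: Beta(3+12, 2+67) = Beta(15, 69).
Equal-tailed 90% interval: the 0.05 and 0.95 quantiles of Beta(15, 69).
Posterior mean ≈ 0.179, SD ≈ 0.042; a Normal approximation gives roughly [0.110, 0.247].
Exact: F⁻¹(0.05) = 0.115; F⁻¹(0.95) = 0.251.

[0.115, 0.251]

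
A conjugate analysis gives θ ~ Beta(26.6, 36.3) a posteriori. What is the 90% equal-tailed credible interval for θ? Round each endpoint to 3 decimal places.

Posterior: Beta(26.6, 36.3).
Equal-tailed 90% interval: the 0.05 and 0.95 quantiles of Beta(26.6, 36.3).
Posterior mean ≈ 0.423, SD ≈ 0.062; a Normal approximation gives roughly [0.321, 0.525].
Exact: F⁻¹(0.05) = 0.323; F⁻¹(0.95) = 0.526.

[0.323, 0.526]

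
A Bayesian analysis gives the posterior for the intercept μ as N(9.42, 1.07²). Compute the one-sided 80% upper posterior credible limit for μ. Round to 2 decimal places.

10.32

Need U with P(μ ≤ U) = 0.80: U = 9.42 + z_{0.2}·1.07.
z = 0.842; U = 9.42 + 0.842 × 1.07 = 10.32.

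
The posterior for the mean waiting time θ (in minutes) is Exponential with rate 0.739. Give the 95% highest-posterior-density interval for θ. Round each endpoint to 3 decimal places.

[0.000, 4.054]

The exponential density is strictly decreasing on [0, ∞), so the HPD interval is anchored at 0: [0, q] with P(θ ≤ q) = 0.95.
q = −ln(1 − 0.95) / 0.739 = 2.9957 / 0.739 = 4.054.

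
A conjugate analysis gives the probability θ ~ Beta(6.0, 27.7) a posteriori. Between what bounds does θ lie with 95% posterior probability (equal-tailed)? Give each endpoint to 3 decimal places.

Posterior: Beta(6.0, 27.7).
Equal-tailed 95% interval: the 0.025 and 0.975 quantiles of Beta(6.0, 27.7).
Posterior mean ≈ 0.178, SD ≈ 0.065; a Normal approximation gives roughly [0.051, 0.305].
Exact: F⁻¹(0.025) = 0.070; F⁻¹(0.975) = 0.322.

[0.070, 0.322]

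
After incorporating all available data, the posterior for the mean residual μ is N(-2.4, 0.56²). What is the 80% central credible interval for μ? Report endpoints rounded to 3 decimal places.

[-3.118, -1.682]

The posterior is symmetric, so the 80% equal-tailed interval is μ = -2.4 ± z·0.56 with z = 1.282.
Half-width: 1.282 × 0.56 = 0.718.
-2.4 − 0.718 = -3.118; -2.4 + 0.718 = -1.682.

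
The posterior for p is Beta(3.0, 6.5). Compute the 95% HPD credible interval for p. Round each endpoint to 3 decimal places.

The posterior is unimodal and skewed, so the HPD interval has equal density at both endpoints and is the shortest 95% interval.
Solving f(0.059) = f(0.593) with F(0.593) − F(0.059) = 0.95 gives [0.059, 0.593].
For comparison, the equal-tailed interval is [0.080, 0.625]; the HPD is narrower and shifted toward the mode.

[0.059, 0.593]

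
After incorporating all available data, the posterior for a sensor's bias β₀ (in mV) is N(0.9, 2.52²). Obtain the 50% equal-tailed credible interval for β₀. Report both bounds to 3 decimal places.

[-0.800, 2.600]

The posterior is symmetric, so the 50% equal-tailed interval is β₀ = 0.9 ± z·2.52 with z = 0.674.
Half-width: 0.674 × 2.52 = 1.700.
0.9 − 1.700 = -0.800; 0.9 + 1.700 = 2.600.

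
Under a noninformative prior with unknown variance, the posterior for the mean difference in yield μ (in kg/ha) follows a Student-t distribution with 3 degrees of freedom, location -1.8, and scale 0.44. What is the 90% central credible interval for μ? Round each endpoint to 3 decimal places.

The t_3 distribution is symmetric; the 90% interval is -1.8 ± t·0.44 with t_{0.95,3} = 2.353.
Half-width: 2.353 × 0.44 = 1.035.
-1.8 − 1.035 = -2.835; -1.8 + 1.035 = -0.765.

[-2.835, -0.765]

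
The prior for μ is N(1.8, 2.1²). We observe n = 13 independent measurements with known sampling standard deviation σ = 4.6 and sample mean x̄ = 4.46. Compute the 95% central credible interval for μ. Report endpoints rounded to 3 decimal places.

Posterior precision = 1/2.1² + 13/4.6² = 0.2268 + 0.6144 = 0.8411, so posterior SD = 1.0904.
Posterior mean = (1.8/2.1² + 13·4.46/4.6²) / 0.8411 = 3.7429.
Interval: 3.7429 ± 1.960 × 1.0904 → [1.606, 5.880].

[1.606, 5.880]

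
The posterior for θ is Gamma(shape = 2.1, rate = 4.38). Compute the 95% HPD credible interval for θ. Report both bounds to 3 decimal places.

[0.013, 1.126]

The posterior is unimodal and skewed, so the HPD interval has equal density at both endpoints and is the shortest 95% interval.
Solving f(0.013) = f(1.126) with F(1.126) − F(0.013) = 0.95 gives [0.013, 1.126].
For comparison, the equal-tailed interval is [0.063, 1.311]; the HPD is narrower and shifted toward the mode.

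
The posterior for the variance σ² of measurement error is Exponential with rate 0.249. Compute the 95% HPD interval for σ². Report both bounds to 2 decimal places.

[0.00, 12.03]

The exponential density is strictly decreasing on [0, ∞), so the HPD interval is anchored at 0: [0, q] with P(σ² ≤ q) = 0.95.
q = −ln(1 − 0.95) / 0.249 = 2.9957 / 0.249 = 12.03.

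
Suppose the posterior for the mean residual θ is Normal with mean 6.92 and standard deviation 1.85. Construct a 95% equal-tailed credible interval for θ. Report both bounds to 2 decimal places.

[3.29, 10.55]

The posterior is symmetric, so the 95% equal-tailed interval is θ = 6.92 ± z·1.85 with z = 1.960.
Half-width: 1.960 × 1.85 = 3.63.
6.92 − 3.63 = 3.29; 6.92 + 3.63 = 10.55.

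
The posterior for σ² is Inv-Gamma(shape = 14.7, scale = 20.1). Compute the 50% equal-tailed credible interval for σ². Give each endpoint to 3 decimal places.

Inverse-Gamma(14.7, 20.1) quantiles: F⁻¹(0.25) and F⁻¹(0.75).
Equivalently, 1/σ² ~ Gamma(14.7, rate = 20.1); invert its 0.75 and 0.25 quantiles.
Posterior mean ≈ 1.467, SD ≈ 0.412; a Normal approximation gives roughly [1.189, 1.745].
Exact: lower = 1.177; upper = 1.680.

[1.177, 1.680]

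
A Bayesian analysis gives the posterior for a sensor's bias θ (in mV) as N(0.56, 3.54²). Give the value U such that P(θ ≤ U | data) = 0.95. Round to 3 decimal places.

6.383

Need U with P(θ ≤ U) = 0.95: U = 0.56 + z_{0.05}·3.54.
z = 1.645; U = 0.56 + 1.645 × 3.54 = 6.383.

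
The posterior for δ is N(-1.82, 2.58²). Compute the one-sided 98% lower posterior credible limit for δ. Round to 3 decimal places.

Need L with P(δ ≥ L) = 0.98: L = -1.82 − z_{0.02}·2.58.
z = 2.054; L = -1.82 − 2.054 × 2.58 = -7.119.

-7.119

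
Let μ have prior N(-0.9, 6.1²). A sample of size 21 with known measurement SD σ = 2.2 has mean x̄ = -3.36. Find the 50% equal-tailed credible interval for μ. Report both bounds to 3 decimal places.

Posterior precision = 1/6.1² + 21/2.2² = 0.0269 + 4.3388 = 4.3657, so posterior SD = 0.4786.
Posterior mean = (-0.9/6.1² + 21·-3.36/2.2²) / 4.3657 = -3.3449.
Interval: -3.3449 ± 0.674 × 0.4786 → [-3.668, -3.022].

[-3.668, -3.022]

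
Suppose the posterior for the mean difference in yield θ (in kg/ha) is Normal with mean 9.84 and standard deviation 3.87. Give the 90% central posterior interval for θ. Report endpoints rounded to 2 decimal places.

[3.47, 16.21]

The posterior is symmetric, so the 90% equal-tailed interval is θ = 9.84 ± z·3.87 with z = 1.645.
Half-width: 1.645 × 3.87 = 6.37.
9.84 − 6.37 = 3.47; 9.84 + 6.37 = 16.21.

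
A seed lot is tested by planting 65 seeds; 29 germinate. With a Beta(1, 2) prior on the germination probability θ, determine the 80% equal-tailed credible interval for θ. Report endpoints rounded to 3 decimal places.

[0.365, 0.519]

Posterior: Beta(1+29, 2+36) = Beta(30, 38).
Equal-tailed 80% interval: the 0.1 and 0.9 quantiles of Beta(30, 38).
Posterior mean ≈ 0.441, SD ≈ 0.060; a Normal approximation gives roughly [0.365, 0.518].
Exact: F⁻¹(0.1) = 0.365; F⁻¹(0.9) = 0.519.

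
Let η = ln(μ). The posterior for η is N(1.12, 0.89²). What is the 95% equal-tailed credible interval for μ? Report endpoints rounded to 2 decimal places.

On the log scale the 95% interval is 1.12 ± 1.960 × 0.89 = [-0.6244, 2.8644].
Exponentiate: [e^-0.6244, e^2.8644] = [0.54, 17.54].

[0.54, 17.54]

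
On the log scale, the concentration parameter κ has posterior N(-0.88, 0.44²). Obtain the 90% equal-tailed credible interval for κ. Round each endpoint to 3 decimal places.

[0.201, 0.855]

On the log scale the 90% interval is -0.88 ± 1.645 × 0.44 = [-1.6037, -0.1563].
Exponentiate: [e^-1.6037, e^-0.1563] = [0.201, 0.855].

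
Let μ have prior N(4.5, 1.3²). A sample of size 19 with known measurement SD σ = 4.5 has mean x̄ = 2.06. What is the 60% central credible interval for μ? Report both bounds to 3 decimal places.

Posterior precision = 1/1.3² + 19/4.5² = 0.5917 + 0.9383 = 1.5300, so posterior SD = 0.8085.
Posterior mean = (4.5/1.3² + 19·2.06/4.5²) / 1.5300 = 3.0037.
Interval: 3.0037 ± 0.842 × 0.8085 → [2.323, 3.684].

[2.323, 3.684]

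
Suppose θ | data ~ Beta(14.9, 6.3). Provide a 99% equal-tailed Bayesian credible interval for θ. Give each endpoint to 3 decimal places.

[0.429, 0.908]

Posterior: Beta(14.9, 6.3).
Equal-tailed 99% interval: the 0.005 and 0.995 quantiles of Beta(14.9, 6.3).
Posterior mean ≈ 0.703, SD ≈ 0.097; a Normal approximation gives roughly [0.453, 0.953].
Exact: F⁻¹(0.005) = 0.429; F⁻¹(0.995) = 0.908.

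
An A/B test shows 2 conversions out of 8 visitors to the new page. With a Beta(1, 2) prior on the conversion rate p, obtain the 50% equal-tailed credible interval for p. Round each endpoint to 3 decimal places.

[0.176, 0.355]

Posterior: Beta(1+2, 2+6) = Beta(3, 8).
Equal-tailed 50% interval: the 0.25 and 0.75 quantiles of Beta(3, 8).
Posterior mean ≈ 0.273, SD ≈ 0.129; a Normal approximation gives roughly [0.186, 0.359].
Exact: F⁻¹(0.25) = 0.176; F⁻¹(0.75) = 0.355.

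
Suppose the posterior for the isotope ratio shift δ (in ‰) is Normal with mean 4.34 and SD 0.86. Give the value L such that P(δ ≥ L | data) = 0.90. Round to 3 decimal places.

Need L with P(δ ≥ L) = 0.90: L = 4.34 − z_{0.1}·0.86.
z = 1.282; L = 4.34 − 1.282 × 0.86 = 3.238.

3.238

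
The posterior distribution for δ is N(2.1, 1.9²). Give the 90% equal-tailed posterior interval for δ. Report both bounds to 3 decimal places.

[-1.025, 5.225]

The posterior is symmetric, so the 90% equal-tailed interval is δ = 2.1 ± z·1.9 with z = 1.645.
Half-width: 1.645 × 1.9 = 3.125.
2.1 − 3.125 = -1.025; 2.1 + 3.125 = 5.225.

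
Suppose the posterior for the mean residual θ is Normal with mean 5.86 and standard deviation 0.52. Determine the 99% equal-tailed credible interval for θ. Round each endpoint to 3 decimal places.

The posterior is symmetric, so the 99% equal-tailed interval is θ = 5.86 ± z·0.52 with z = 2.576.
Half-width: 2.576 × 0.52 = 1.339.
5.86 − 1.339 = 4.521; 5.86 + 1.339 = 7.199.

[4.521, 7.199]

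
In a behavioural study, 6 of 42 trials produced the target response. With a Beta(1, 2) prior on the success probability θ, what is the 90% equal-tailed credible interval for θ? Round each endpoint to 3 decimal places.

Posterior: Beta(1+6, 2+36) = Beta(7, 38).
Equal-tailed 90% interval: the 0.05 and 0.95 quantiles of Beta(7, 38).
Posterior mean ≈ 0.156, SD ≈ 0.053; a Normal approximation gives roughly [0.068, 0.243].
Exact: F⁻¹(0.05) = 0.077; F⁻¹(0.95) = 0.252.

[0.077, 0.252]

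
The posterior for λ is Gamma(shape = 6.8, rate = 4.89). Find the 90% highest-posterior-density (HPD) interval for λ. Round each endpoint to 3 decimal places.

[0.542, 2.207]

The posterior is unimodal and skewed, so the HPD interval has equal density at both endpoints and is the shortest 90% interval.
Solving f(0.542) = f(2.207) with F(2.207) − F(0.542) = 0.90 gives [0.542, 2.207].
For comparison, the equal-tailed interval is [0.644, 2.368]; the HPD is narrower and shifted toward the mode.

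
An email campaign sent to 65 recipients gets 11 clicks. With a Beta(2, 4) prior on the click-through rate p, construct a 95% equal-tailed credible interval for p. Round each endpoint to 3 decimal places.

Posterior: Beta(2+11, 4+54) = Beta(13, 58).
Equal-tailed 95% interval: the 0.025 and 0.975 quantiles of Beta(13, 58).
Posterior mean ≈ 0.183, SD ≈ 0.046; a Normal approximation gives roughly [0.094, 0.272].
Exact: F⁻¹(0.025) = 0.103; F⁻¹(0.975) = 0.280.

[0.103, 0.280]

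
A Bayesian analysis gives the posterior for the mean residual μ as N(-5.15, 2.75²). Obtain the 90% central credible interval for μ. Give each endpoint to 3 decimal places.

[-9.673, -0.627]

The posterior is symmetric, so the 90% equal-tailed interval is μ = -5.15 ± z·2.75 with z = 1.645.
Half-width: 1.645 × 2.75 = 4.523.
-5.15 − 4.523 = -9.673; -5.15 + 4.523 = -0.627.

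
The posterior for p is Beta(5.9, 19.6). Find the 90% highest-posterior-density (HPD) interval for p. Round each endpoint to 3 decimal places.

The posterior is unimodal and skewed, so the HPD interval has equal density at both endpoints and is the shortest 90% interval.
Solving f(0.097) = f(0.361) with F(0.361) − F(0.097) = 0.90 gives [0.097, 0.361].
For comparison, the equal-tailed interval is [0.110, 0.378]; the HPD is narrower and shifted toward the mode.

[0.097, 0.361]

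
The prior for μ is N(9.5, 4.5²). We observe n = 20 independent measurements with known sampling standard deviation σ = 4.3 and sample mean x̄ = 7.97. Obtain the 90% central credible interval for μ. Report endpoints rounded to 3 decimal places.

Posterior precision = 1/4.5² + 20/4.3² = 0.0494 + 1.0817 = 1.1310, so posterior SD = 0.9403.
Posterior mean = (9.5/4.5² + 20·7.97/4.3²) / 1.1310 = 8.0368.
Interval: 8.0368 ± 1.645 × 0.9403 → [6.490, 9.583].

[6.490, 9.583]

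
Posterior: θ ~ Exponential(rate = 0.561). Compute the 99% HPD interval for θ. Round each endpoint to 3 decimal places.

The exponential density is strictly decreasing on [0, ∞), so the HPD interval is anchored at 0: [0, q] with P(θ ≤ q) = 0.99.
q = −ln(1 − 0.99) / 0.561 = 4.6052 / 0.561 = 8.209.

[0.000, 8.209]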